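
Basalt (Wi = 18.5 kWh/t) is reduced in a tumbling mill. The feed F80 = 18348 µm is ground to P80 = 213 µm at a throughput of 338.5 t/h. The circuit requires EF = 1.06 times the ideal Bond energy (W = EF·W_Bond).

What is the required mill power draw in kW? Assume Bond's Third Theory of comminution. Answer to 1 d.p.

W = 10·Wi·(P80^(-½) − F80^(-½))
W = 10·18.5·(1/√213 − 1/√18348) = 10·18.5·(0.061136) = 11.3102 kWh/t
W_actual = 1.06 × 11.3102 = 11.9888 kWh/t
P = W·T = 11.9888·338.5 = 4058.2 kW

P = 4058.2 kW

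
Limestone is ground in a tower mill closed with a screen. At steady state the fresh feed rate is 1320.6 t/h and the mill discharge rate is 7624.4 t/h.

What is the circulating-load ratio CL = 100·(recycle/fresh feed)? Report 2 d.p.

M = F + R at steady state, so:
R = M − F = 7624.4 − 1320.6 = 6303.8 t/h
CL = 100·R/F = 100·6303.8/1320.6 = 477.34 %

CL = 477.34 %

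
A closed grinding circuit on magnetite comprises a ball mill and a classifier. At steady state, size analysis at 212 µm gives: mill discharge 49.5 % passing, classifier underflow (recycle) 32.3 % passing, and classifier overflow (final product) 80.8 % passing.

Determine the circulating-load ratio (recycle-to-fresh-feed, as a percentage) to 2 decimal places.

CL = 181.98 %

Two-product formula at 212 µm:
(1+r)d = ru + o → r = (o−d)/(d−u)
r = (80.8 − 49.5)/(49.5 − 32.3) = 31.3/17.2 = 1.8198
CL = 100·r = 181.98 %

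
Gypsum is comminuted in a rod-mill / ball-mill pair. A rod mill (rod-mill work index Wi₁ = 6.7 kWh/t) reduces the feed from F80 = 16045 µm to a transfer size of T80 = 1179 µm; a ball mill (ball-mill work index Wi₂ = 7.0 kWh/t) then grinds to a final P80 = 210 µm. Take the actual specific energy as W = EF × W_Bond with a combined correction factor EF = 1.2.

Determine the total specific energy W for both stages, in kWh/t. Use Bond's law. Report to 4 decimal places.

W = 5.0570 kWh/t

Bond:  W = 10 Wi (1/√P − 1/√F)
Stage 1 (16045→1179 µm, Wi₁=6.7): W₁ = 10·6.7·(0.029123 − 0.007895) = 1.4223 kWh/t
Stage 2 (1179→210 µm, Wi₂=7.0): W₂ = 10·7.0·(0.069007 − 0.029123) = 2.7918 kWh/t
W = W₁ + W₂ = 1.4223 + 2.7918 = 4.2142 kWh/t
W_actual = 1.2 × 4.2142 = 5.0570 kWh/t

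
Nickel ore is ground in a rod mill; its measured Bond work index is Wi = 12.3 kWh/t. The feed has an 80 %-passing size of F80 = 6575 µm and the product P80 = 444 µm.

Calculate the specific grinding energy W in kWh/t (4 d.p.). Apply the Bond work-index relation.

W = 4.3204 kWh/t

W_Bond = 10·Wi·(1/√P₈₀ − 1/√F₈₀)
1/√444 = 0.047458;  1/√6575 = 0.012333
W = 10·12.3·(0.047458 − 0.012333) = 4.3204 kWh/t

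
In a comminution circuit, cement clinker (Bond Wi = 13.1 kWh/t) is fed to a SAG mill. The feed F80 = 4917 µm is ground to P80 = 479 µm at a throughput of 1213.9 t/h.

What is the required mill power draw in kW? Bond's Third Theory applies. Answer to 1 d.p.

P = 4998.1 kW

W = 10 Wi (1/√P80 − 1/√F80)  [Bond]
W = 10·13.1·(1/√479 − 1/√4917) = 10·13.1·(0.031430) = 4.1174 kWh/t
P_mill = W·ṁ = 4.1174·1213.9 = 4998.1 kW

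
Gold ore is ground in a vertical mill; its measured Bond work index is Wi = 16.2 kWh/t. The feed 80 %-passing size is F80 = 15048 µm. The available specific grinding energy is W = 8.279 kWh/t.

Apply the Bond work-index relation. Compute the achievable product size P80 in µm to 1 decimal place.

W = 10 Wi / √P80 − 10 Wi / √F80
P80^-0.5 = F80^-0.5 + W/(10 Wi)
  = 8.2790/(10·16.2) + 1/√15048 = 0.051105 + 0.008152 = 0.059257
P80 = (1/0.059257)² = 16.8757² = 284.79 µm

P80 = 284.8 µm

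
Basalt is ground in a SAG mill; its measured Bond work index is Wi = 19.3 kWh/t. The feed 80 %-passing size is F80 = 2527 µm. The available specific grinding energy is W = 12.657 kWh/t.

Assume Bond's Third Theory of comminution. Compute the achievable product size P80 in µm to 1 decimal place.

P80 = 136.9 µm

W = 10·Wi·[P80^(−½) − F80^(−½)]
P80^-0.5 = F80^-0.5 + W/(10 Wi)
  = 12.6570/(10·19.3) + 1/√2527 = 0.065580 + 0.019893 = 0.085473
P80 = (1/0.085473)² = 11.6996² = 136.88 µm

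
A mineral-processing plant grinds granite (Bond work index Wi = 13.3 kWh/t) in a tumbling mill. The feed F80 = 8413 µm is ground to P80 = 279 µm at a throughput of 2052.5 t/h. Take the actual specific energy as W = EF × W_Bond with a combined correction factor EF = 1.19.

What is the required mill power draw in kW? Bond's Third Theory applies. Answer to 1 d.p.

W = 10 Wi (1/√P80 − 1/√F80)  [Bond]
W = 10·13.3·(1/√279 − 1/√8413) = 10·13.3·(0.048966) = 6.5125 kWh/t
Apply correction: 6.5125 × 1.19 = 7.7498 kWh/t
P = W·T = 7.7498·2052.5 = 15906.6 kW

P = 15906.6 kW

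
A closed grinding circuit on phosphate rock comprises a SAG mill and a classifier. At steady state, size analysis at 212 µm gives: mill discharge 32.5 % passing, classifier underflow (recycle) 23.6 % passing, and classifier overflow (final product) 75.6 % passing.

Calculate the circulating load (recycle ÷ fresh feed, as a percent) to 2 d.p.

Let r = R/F. Size balance at 212 µm:
(1+r)d = ru + o → r = (o−d)/(d−u)
r = (75.6 − 32.5)/(32.5 − 23.6) = 43.1/8.9 = 4.8427
CL = 100·r = 484.27 %

CL = 484.27 %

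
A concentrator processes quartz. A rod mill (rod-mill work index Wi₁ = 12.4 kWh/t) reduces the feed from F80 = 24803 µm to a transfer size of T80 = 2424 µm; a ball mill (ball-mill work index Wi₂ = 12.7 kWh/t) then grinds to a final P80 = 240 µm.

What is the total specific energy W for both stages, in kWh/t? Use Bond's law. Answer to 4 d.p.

W = 10·Wi·[P80^(−½) − F80^(−½)]
Stage 1 (24803→2424 µm, Wi₁=12.4): W₁ = 10·12.4·(0.020311 − 0.006350) = 1.7312 kWh/t
Stage 2 (2424→240 µm, Wi₂=12.7): W₂ = 10·12.7·(0.064550 − 0.020311) = 5.6183 kWh/t
W = W₁ + W₂ = 1.7312 + 5.6183 = 7.3495 kWh/t

W = 7.3495 kWh/t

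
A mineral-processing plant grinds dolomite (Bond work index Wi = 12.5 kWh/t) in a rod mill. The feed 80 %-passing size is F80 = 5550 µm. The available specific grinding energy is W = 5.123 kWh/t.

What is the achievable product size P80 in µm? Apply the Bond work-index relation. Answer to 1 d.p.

Bond:  W = 10 Wi (1/√P − 1/√F)
1/√P80 = 1/√F80 + W/(10·Wi)
  = 5.1230/(10·12.5) + 1/√5550 = 0.040984 + 0.013423 = 0.054407
P80 = (1/0.054407)² = 18.3799² = 337.82 µm

P80 = 337.8 µm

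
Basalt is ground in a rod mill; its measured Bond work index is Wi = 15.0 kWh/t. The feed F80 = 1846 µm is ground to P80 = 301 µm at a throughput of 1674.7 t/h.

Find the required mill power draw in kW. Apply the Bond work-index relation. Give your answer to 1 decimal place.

P = 8632.5 kW

W_Bond = 10·Wi·(1/√P₈₀ − 1/√F₈₀)
W = 10·15.0·(1/√301 − 1/√1846) = 10·15.0·(0.034364) = 5.1547 kWh/t
P_mill = W·ṁ = 5.1547·1674.7 = 8632.5 kW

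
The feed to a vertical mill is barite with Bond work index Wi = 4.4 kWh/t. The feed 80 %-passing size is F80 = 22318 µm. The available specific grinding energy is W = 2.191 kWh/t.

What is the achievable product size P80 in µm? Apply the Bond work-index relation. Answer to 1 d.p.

P80 = 313.4 µm

W = 10·Wi·(P80^(-½) − F80^(-½))
⇒ 1/√P80 = W/(10·Wi) + 1/√F80
  = 2.1910/(10·4.4) + 1/√22318 = 0.049795 + 0.006694 = 0.056489
P80 = (1/0.056489)² = 17.7025² = 313.38 µm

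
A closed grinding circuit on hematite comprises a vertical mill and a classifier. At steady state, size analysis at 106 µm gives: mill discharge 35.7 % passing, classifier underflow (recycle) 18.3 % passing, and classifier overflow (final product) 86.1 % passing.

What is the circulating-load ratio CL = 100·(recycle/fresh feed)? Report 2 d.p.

Mass balance on the −106 µm fraction:
(1+r)·d = r·u + o ⇒ r = (o−d)/(d−u)
r = (86.1 − 35.7)/(35.7 − 18.3) = 50.4/17.4 = 2.8966
CL = 100·r = 289.66 %

CL = 289.66 %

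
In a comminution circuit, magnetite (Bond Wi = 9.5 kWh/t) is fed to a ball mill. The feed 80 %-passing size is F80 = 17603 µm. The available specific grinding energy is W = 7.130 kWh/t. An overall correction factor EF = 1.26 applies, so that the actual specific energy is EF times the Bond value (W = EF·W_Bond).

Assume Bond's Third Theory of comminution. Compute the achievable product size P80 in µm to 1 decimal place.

Bond:  W = 10 Wi (1/√P − 1/√F)
W_Bond = W / EF = 7.130 / 1.26 = 5.6587 kWh/t
1/√P80 = 1/√F80 + W_Bond/(10·Wi)
  = 5.6587/(10·9.5) + 1/√17603 = 0.059566 + 0.007537 = 0.067103
P80 = (1/0.067103)² = 14.9025² = 222.09 µm

P80 = 222.1 µm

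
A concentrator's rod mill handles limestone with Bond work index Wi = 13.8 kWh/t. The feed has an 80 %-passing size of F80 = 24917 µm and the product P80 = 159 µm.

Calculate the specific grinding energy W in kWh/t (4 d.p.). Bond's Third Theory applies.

W = 10.0699 kWh/t

W_Bond = 10·Wi·(1/√P₈₀ − 1/√F₈₀)
1/√159 = 0.079305;  1/√24917 = 0.006335
W = 10·13.8·(0.079305 − 0.006335) = 10.0699 kWh/t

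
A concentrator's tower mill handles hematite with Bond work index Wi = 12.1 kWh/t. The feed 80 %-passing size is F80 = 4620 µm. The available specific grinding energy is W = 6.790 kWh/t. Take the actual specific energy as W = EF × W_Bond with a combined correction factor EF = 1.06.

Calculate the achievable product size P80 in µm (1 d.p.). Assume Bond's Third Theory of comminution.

P80 = 218.5 µm

W = 10·Wi·(P80^(-½) − F80^(-½))
W_Bond = W / EF = 6.790 / 1.06 = 6.4057 kWh/t
1/√P80 = 1/√F80 + W_Bond/(10·Wi)
  = 6.4057/(10·12.1) + 1/√4620 = 0.052939 + 0.014712 = 0.067652
P80 = (1/0.067652)² = 14.7816² = 218.50 µm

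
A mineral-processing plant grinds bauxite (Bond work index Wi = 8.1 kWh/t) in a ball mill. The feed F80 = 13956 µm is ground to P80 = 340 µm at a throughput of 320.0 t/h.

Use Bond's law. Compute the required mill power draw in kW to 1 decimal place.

W = 10 Wi / √P80 − 10 Wi / √F80
W = 10·8.1·(1/√340 − 1/√13956) = 10·8.1·(0.045768) = 3.7072 kWh/t
Mill draw = 3.7072 × 320.0 = 1186.3 kW

P = 1186.3 kW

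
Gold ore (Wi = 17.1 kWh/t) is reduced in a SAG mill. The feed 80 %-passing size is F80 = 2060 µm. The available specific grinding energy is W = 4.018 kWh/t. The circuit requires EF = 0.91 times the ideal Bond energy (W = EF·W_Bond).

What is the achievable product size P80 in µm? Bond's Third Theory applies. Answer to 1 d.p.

P80 = 436.7 µm

W = 10·Wi·(P80^(-½) − F80^(-½))
W_Bond = W / EF = 4.018 / 0.91 = 4.4154 kWh/t
1/√P80 = 1/√F80 + W_Bond/(10·Wi)
  = 4.4154/(10·17.1) + 1/√2060 = 0.025821 + 0.022033 = 0.047854
P80 = (1/0.047854)² = 20.8971² = 436.69 µm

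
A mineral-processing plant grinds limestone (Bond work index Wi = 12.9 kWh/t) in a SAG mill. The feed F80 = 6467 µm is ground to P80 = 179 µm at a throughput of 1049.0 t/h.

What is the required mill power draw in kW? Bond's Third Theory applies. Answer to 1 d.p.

W = 10 Wi (P80^-0.5 − F80^-0.5)
W = 10·12.9·(1/√179 − 1/√6467) = 10·12.9·(0.062308) = 8.0378 kWh/t
P = W·T = 8.0378·1049.0 = 8431.6 kW

P = 8431.6 kW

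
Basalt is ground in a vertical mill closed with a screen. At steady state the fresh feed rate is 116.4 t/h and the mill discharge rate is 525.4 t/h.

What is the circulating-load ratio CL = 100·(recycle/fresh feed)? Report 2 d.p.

Discharge = new feed + return, hence
R = M − F = 525.4 − 116.4 = 409.0 t/h
CL = 100·R/F = 100·409.0/116.4 = 351.37 %

CL = 351.37 %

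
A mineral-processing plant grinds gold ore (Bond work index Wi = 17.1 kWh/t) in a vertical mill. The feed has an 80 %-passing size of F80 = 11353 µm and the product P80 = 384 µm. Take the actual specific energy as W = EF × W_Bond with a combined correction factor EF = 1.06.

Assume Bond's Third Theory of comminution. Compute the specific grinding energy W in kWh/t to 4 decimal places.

W = 10·Wi·[P80^(−½) − F80^(−½)]
1/√384 = 0.051031;  1/√11353 = 0.009385
W = 10·17.1·(0.051031 − 0.009385) = 7.1214 kWh/t
Apply correction: 7.1214 × 1.06 = 7.5487 kWh/t

W = 7.5487 kWh/t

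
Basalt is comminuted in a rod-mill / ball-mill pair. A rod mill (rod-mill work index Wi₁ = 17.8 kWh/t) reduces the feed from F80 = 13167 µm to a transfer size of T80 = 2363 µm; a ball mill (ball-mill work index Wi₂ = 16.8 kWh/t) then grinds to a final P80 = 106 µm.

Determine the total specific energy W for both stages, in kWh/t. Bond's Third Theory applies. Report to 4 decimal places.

W = 14.9721 kWh/t

W = 10·Wi·(P80^(-½) − F80^(-½))
Stage 1 (13167→2363 µm, Wi₁=17.8): W₁ = 10·17.8·(0.020572 − 0.008715) = 2.1105 kWh/t
Stage 2 (2363→106 µm, Wi₂=16.8): W₂ = 10·16.8·(0.097129 − 0.020572) = 12.8616 kWh/t
W = W₁ + W₂ = 2.1105 + 12.8616 = 14.9721 kWh/t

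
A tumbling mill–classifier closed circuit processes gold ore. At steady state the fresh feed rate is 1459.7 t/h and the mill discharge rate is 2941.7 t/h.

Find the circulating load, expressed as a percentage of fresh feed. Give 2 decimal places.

M = F + R at steady state, so:
R = M − F = 2941.7 − 1459.7 = 1482.0 t/h
CL = 100·R/F = 100·1482.0/1459.7 = 101.53 %

CL = 101.53 %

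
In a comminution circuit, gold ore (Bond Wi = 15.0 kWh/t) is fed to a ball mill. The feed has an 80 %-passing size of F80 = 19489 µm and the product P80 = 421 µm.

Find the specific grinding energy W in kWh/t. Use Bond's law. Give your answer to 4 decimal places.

W = 6.2361 kWh/t

W = 10 Wi (1/√P80 − 1/√F80)  [Bond]
1/√421 = 0.048737;  1/√19489 = 0.007163
W = 10·15.0·(0.048737 − 0.007163) = 6.2361 kWh/t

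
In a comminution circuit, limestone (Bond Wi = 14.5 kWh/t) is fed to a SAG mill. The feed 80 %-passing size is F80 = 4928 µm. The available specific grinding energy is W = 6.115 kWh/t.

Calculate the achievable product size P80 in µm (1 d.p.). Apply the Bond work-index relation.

P80 = 314.2 µm

W_Bond = 10·Wi·(1/√P₈₀ − 1/√F₈₀)
⇒ 1/√P80 = W/(10·Wi) + 1/√F80
  = 6.1150/(10·14.5) + 1/√4928 = 0.042172 + 0.014245 = 0.056417
P80 = (1/0.056417)² = 17.7250² = 314.18 µm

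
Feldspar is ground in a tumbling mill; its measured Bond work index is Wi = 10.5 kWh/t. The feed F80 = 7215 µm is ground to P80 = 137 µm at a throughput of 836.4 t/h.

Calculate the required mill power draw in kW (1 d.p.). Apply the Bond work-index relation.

P = 6469.2 kW

W = 10 Wi (P80^-0.5 − F80^-0.5)
W = 10·10.5·(1/√137 − 1/√7215) = 10·10.5·(0.073663) = 7.7346 kWh/t
Mill draw = 7.7346 × 836.4 = 6469.2 kW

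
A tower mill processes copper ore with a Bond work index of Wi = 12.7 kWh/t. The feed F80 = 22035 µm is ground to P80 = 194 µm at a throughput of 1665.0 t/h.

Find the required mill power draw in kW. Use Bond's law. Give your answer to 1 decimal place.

P = 13757.1 kW

W = 10·Wi·(P80^(-½) − F80^(-½))
W = 10·12.7·(1/√194 − 1/√22035) = 10·12.7·(0.065059) = 8.2625 kWh/t
P_mill = W·ṁ = 8.2625·1665.0 = 13757.1 kW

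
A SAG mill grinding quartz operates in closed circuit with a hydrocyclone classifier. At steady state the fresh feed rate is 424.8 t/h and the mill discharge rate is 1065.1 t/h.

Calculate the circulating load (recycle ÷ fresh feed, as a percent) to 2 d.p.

M = F + R at steady state, so:
R = M − F = 1065.1 − 424.8 = 640.3 t/h
CL = 100·R/F = 100·640.3/424.8 = 150.73 %

CL = 150.73 %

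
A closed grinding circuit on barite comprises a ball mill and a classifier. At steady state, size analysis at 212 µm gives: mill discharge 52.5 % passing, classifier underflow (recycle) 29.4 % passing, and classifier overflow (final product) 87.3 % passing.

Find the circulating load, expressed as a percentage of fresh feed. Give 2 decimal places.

CL = 150.65 %

Balance %-passing 212 µm (r = R/F):
(1+r)·d = r·u + o ⇒ r = (o−d)/(d−u)
r = (87.3 − 52.5)/(52.5 − 29.4) = 34.8/23.1 = 1.5065
CL = 100·r = 150.65 %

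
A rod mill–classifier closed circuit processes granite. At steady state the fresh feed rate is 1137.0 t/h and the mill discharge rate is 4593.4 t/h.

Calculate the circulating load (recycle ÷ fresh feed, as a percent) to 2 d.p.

Steady state: M = F + R.
R = M − F = 4593.4 − 1137.0 = 3456.4 t/h
CL = 100·R/F = 100·3456.4/1137.0 = 303.99 %

CL = 303.99 %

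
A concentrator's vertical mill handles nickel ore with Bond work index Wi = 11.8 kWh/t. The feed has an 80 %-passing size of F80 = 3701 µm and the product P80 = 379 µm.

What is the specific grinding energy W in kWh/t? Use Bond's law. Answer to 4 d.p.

W = 4.1216 kWh/t

Bond:  W = 10 Wi (1/√P − 1/√F)
1/√379 = 0.051367;  1/√3701 = 0.016438
W = 10·11.8·(0.051367 − 0.016438) = 4.1216 kWh/t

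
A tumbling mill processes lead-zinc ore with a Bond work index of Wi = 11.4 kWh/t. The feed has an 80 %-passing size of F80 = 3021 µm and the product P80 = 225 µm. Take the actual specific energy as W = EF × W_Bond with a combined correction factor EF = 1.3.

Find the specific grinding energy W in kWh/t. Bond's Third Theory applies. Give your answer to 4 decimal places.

W_Bond = 10·Wi·(1/√P₈₀ − 1/√F₈₀)
1/√225 = 0.066667;  1/√3021 = 0.018194
W = 10·11.4·(0.066667 − 0.018194) = 5.5259 kWh/t
With EF = 1.3: W = 5.5259·1.3 = 7.1837 kWh/t

W = 7.1837 kWh/t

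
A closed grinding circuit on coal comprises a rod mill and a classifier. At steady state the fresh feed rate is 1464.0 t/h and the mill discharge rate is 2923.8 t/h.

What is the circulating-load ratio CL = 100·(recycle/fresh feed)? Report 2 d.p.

Discharge = new feed + return, hence
R = M − F = 2923.8 − 1464.0 = 1459.8 t/h
CL = 100·R/F = 100·1459.8/1464.0 = 99.71 %

CL = 99.71 %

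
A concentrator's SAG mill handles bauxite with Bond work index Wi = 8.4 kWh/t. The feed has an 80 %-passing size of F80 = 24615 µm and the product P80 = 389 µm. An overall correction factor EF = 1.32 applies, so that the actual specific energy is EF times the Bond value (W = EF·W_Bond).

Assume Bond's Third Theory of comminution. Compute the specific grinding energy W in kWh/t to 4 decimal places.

W = 4.9151 kWh/t

W = 10 Wi (P80^-0.5 − F80^-0.5)
1/√389 = 0.050702;  1/√24615 = 0.006374
W = 10·8.4·(0.050702 − 0.006374) = 3.7236 kWh/t
W_actual = 1.32 × 3.7236 = 4.9151 kWh/t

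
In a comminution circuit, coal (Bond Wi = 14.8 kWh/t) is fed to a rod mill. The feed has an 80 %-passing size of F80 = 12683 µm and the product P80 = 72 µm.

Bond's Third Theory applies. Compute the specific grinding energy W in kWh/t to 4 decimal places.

W = 10 Wi (P80^-0.5 − F80^-0.5)
1/√72 = 0.117851;  1/√12683 = 0.008880
W = 10·14.8·(0.117851 − 0.008880) = 16.1278 kWh/t

W = 16.1278 kWh/t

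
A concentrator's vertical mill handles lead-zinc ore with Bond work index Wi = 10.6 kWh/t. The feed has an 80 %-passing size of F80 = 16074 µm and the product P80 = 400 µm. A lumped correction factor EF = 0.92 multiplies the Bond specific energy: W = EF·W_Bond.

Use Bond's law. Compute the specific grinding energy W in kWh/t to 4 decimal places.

W = 10 Wi (P80^-0.5 − F80^-0.5)
1/√400 = 0.050000;  1/√16074 = 0.007887
W = 10·10.6·(0.050000 − 0.007887) = 4.4639 kWh/t
With EF = 0.92: W = 4.4639·0.92 = 4.1068 kWh/t

W = 4.1068 kWh/t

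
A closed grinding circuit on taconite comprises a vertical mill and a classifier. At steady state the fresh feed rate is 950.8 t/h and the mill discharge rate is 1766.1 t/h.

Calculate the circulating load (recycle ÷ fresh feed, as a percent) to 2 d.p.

CL = 85.75 %

M = F + R at steady state, so:
R = M − F = 1766.1 − 950.8 = 815.3 t/h
CL = 100·R/F = 100·815.3/950.8 = 85.75 %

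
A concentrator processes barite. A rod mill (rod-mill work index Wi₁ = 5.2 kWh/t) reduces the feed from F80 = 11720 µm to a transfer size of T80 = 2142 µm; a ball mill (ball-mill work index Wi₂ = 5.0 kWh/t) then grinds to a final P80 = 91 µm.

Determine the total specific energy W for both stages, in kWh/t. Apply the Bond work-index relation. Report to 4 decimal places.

W = 10·Wi·(P80^(-½) − F80^(-½))
Stage 1 (11720→2142 µm, Wi₁=5.2): W₁ = 10·5.2·(0.021607 − 0.009237) = 0.6432 kWh/t
Stage 2 (2142→91 µm, Wi₂=5.0): W₂ = 10·5.0·(0.104828 − 0.021607) = 4.1611 kWh/t
W = W₁ + W₂ = 0.6432 + 4.1611 = 4.8043 kWh/t

W = 4.8043 kWh/t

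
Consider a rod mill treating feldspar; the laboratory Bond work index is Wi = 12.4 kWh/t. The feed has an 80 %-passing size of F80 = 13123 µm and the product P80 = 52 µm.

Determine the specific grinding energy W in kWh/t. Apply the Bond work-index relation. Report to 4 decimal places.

W = 16.1133 kWh/t

W_Bond = 10·Wi·(1/√P₈₀ − 1/√F₈₀)
1/√52 = 0.138675;  1/√13123 = 0.008729
W = 10·12.4·(0.138675 − 0.008729) = 16.1133 kWh/t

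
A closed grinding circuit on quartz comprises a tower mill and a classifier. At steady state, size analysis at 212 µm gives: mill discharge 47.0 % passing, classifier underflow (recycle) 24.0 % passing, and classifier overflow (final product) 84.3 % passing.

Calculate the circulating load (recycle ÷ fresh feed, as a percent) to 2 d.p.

CL = 162.17 %

Two-product formula at 212 µm:
d + r·d = r·u + o → r(d−u) = o−d
r = (84.3 − 47.0)/(47.0 − 24.0) = 37.3/23.0 = 1.6217
CL = 100·r = 162.17 %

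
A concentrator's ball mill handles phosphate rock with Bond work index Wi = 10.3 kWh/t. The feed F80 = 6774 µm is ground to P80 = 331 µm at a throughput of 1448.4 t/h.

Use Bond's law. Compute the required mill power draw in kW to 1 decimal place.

W = 10 Wi / √P80 − 10 Wi / √F80
W = 10·10.3·(1/√331 − 1/√6774) = 10·10.3·(0.042815) = 4.4099 kWh/t
P = W·T = 4.4099·1448.4 = 6387.4 kW

P = 6387.4 kW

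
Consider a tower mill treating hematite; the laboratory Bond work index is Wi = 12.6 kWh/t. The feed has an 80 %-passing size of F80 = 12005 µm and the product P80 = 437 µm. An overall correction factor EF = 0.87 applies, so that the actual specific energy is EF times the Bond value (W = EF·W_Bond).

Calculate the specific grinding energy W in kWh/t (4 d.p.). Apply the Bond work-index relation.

W_Bond = 10·Wi·(1/√P₈₀ − 1/√F₈₀)
1/√437 = 0.047836;  1/√12005 = 0.009127
W = 10·12.6·(0.047836 − 0.009127) = 4.8774 kWh/t
W_actual = 0.87 × 4.8774 = 4.2434 kWh/t

W = 4.2434 kWh/t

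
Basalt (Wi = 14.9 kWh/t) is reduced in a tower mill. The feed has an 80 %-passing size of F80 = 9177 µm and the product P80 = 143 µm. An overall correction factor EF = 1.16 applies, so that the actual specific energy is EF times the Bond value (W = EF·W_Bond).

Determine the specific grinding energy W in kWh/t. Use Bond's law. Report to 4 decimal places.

W = 10 Wi (1/√P80 − 1/√F80)  [Bond]
1/√143 = 0.083624;  1/√9177 = 0.010439
W = 10·14.9·(0.083624 − 0.010439) = 10.9046 kWh/t
Corrected W = EF·W_Bond = 1.16·10.9046 = 12.6494 kWh/t

W = 12.6494 kWh/t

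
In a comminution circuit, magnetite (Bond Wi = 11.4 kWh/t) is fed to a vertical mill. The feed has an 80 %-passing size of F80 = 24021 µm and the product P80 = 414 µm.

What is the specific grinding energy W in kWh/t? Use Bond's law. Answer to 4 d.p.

W = 10·Wi·[P80^(−½) − F80^(−½)]
1/√414 = 0.049147;  1/√24021 = 0.006452
W = 10·11.4·(0.049147 − 0.006452) = 4.8672 kWh/t

W = 4.8672 kWh/t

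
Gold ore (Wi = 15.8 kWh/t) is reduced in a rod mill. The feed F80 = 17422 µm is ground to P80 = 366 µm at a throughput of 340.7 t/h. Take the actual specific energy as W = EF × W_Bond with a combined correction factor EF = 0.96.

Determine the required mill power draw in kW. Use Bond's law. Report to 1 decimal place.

Bond:  W = 10 Wi (1/√P − 1/√F)
W = 10·15.8·(1/√366 − 1/√17422) = 10·15.8·(0.044695) = 7.0618 kWh/t
With EF = 0.96: W = 7.0618·0.96 = 6.7793 kWh/t
Power = W × throughput = 6.7793 kWh/t × 340.7 t/h = 2309.7 kW

P = 2309.7 kW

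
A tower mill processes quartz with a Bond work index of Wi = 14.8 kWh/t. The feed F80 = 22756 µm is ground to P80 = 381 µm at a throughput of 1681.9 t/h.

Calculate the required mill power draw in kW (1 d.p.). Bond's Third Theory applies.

W = 10·Wi·[P80^(−½) − F80^(−½)]
W = 10·14.8·(1/√381 − 1/√22756) = 10·14.8·(0.044602) = 6.6012 kWh/t
P_mill = W·ṁ = 6.6012·1681.9 = 11102.5 kW

P = 11102.5 kW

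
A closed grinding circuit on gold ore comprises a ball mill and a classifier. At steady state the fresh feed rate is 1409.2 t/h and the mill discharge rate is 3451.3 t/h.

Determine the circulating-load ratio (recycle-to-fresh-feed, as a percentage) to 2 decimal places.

CL = 144.91 %

M = F + R at steady state, so:
R = M − F = 3451.3 − 1409.2 = 2042.1 t/h
CL = 100·R/F = 100·2042.1/1409.2 = 144.91 %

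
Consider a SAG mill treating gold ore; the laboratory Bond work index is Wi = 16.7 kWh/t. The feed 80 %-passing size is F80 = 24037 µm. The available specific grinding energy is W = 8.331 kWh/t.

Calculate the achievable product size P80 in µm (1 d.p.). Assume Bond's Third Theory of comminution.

P80 = 315.1 µm

W = 10 Wi (1/√P80 − 1/√F80)  [Bond]
⇒ 1/√P80 = W/(10·Wi) + 1/√F80
  = 8.3310/(10·16.7) + 1/√24037 = 0.049886 + 0.006450 = 0.056336
P80 = (1/0.056336)² = 17.7506² = 315.08 µm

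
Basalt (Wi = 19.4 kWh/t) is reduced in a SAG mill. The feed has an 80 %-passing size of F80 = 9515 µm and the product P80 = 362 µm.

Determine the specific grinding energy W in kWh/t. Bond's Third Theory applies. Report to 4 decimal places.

W = 10·Wi·[P80^(−½) − F80^(−½)]
1/√362 = 0.052559;  1/√9515 = 0.010252
W = 10·19.4·(0.052559 − 0.010252) = 8.2076 kWh/t

W = 8.2076 kWh/t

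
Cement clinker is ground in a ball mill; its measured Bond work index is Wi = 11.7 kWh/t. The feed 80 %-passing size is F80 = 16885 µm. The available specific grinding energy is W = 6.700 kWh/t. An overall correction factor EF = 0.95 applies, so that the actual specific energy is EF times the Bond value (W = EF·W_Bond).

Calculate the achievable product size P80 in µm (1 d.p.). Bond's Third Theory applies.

W = 10 Wi / √P80 − 10 Wi / √F80
W_Bond = W / EF = 6.700 / 0.95 = 7.0526 kWh/t
P80^-0.5 = F80^-0.5 + W_Bond/(10 Wi)
  = 7.0526/(10·11.7) + 1/√16885 = 0.060279 + 0.007696 = 0.067975
P80 = (1/0.067975)² = 14.7114² = 216.42 µm

P80 = 216.4 µm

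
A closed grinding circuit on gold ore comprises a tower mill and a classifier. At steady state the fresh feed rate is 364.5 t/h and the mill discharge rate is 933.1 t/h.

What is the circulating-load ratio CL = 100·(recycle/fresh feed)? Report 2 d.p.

Steady state: M = F + R.
R = M − F = 933.1 − 364.5 = 568.6 t/h
CL = 100·R/F = 100·568.6/364.5 = 155.99 %

CL = 155.99 %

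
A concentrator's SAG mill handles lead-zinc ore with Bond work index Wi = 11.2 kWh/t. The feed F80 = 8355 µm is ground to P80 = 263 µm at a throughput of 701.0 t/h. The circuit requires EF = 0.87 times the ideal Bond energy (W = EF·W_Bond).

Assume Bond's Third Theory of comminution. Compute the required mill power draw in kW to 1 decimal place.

P = 3464.6 kW

Bond: W = 10·Wi·(1/√P80 − 1/√F80)
W = 10·11.2·(1/√263 − 1/√8355) = 10·11.2·(0.050722) = 5.6809 kWh/t
Corrected W = EF·W_Bond = 0.87·5.6809 = 4.9424 kWh/t
P_mill = W·ṁ = 4.9424·701.0 = 3464.6 kW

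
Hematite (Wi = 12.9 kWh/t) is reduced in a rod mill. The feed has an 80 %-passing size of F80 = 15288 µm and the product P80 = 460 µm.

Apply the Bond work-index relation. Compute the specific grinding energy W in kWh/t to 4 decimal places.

W = 4.9713 kWh/t

W = 10 Wi (1/√P80 − 1/√F80)  [Bond]
1/√460 = 0.046625;  1/√15288 = 0.008088
W = 10·12.9·(0.046625 − 0.008088) = 4.9713 kWh/t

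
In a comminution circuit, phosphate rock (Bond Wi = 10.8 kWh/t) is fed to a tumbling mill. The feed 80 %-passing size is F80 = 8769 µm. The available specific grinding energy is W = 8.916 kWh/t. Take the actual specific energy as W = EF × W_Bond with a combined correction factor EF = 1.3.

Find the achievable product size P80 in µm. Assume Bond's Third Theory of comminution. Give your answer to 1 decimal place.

P80 = 181.7 µm

W = 10 Wi (P80^-0.5 − F80^-0.5)
W_Bond = W / EF = 8.916 / 1.3 = 6.8585 kWh/t
⇒ 1/√P80 = W_Bond/(10 Wi) + 1/√F80
  = 6.8585/(10·10.8) + 1/√8769 = 0.063504 + 0.010679 = 0.074183
P80 = (1/0.074183)² = 13.4802² = 181.71 µm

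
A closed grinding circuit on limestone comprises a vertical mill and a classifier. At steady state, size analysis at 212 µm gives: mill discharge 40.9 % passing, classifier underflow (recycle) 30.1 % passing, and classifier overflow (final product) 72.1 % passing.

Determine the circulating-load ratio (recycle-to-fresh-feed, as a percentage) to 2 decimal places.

Classifier node, passing 212 µm:
(1+r)d = ru + o → r = (o−d)/(d−u)
r = (72.1 − 40.9)/(40.9 − 30.1) = 31.2/10.8 = 2.8889
CL = 100·r = 288.89 %

CL = 288.89 %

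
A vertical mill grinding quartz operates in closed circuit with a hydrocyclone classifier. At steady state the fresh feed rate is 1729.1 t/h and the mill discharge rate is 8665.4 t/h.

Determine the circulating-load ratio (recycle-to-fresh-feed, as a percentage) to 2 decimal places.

CL = 401.15 %

Steady state: M = F + R.
R = M − F = 8665.4 − 1729.1 = 6936.3 t/h
CL = 100·R/F = 100·6936.3/1729.1 = 401.15 %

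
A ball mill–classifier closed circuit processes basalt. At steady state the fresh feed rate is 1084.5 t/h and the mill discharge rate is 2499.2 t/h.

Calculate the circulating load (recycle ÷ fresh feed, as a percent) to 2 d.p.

CL = 130.45 %

Discharge = new feed + return, hence
R = M − F = 2499.2 − 1084.5 = 1414.7 t/h
CL = 100·R/F = 100·1414.7/1084.5 = 130.45 %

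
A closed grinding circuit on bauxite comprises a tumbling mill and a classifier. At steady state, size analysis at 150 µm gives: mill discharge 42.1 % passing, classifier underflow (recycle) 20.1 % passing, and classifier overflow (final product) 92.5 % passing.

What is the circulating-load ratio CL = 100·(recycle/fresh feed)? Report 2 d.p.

CL = 229.09 %

Mass balance on the −150 µm fraction:
r = (o − d)/(d − u)
r = (92.5 − 42.1)/(42.1 − 20.1) = 50.4/22.0 = 2.2909
CL = 100·r = 229.09 %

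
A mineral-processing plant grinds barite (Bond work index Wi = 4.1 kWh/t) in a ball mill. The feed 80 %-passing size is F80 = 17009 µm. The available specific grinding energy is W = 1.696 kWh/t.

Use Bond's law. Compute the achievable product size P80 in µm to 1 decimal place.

W = 10·Wi·[P80^(−½) − F80^(−½)]
1/√P80 = 1/√F80 + W/(10·Wi)
  = 1.6960/(10·4.1) + 1/√17009 = 0.041366 + 0.007668 = 0.049033
P80 = (1/0.049033)² = 20.3942² = 415.92 µm

P80 = 415.9 µm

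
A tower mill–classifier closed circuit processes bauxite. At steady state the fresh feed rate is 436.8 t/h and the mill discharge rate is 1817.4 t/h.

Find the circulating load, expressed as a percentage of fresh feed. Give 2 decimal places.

CL = 316.07 %

M = F + R at steady state, so:
R = M − F = 1817.4 − 436.8 = 1380.6 t/h
CL = 100·R/F = 100·1380.6/436.8 = 316.07 %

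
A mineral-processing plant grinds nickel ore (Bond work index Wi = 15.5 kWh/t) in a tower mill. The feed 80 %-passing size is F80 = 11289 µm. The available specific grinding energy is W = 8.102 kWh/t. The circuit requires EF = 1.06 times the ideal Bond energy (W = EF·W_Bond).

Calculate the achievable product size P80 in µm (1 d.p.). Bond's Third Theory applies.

P80 = 290.0 µm

W = 10 Wi (1/√P80 − 1/√F80)  [Bond]
W_Bond = W / EF = 8.102 / 1.06 = 7.6434 kWh/t
⇒ 1/√P80 = W_Bond/(10·Wi) + 1/√F80
  = 7.6434/(10·15.5) + 1/√11289 = 0.049312 + 0.009412 = 0.058724
P80 = (1/0.058724)² = 17.0288² = 289.98 µm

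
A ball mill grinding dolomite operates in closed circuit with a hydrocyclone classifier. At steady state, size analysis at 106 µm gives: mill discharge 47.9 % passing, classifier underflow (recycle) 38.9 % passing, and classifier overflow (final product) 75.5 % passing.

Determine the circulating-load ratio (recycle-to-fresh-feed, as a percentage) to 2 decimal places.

CL = 306.67 %

Let r = R/F. Size balance at 106 µm:
Fd + Rd = Ru + Fo ⇒ R/F = (o−d)/(d−u)
r = (75.5 − 47.9)/(47.9 − 38.9) = 27.6/9.0 = 3.0667
CL = 100·r = 306.67 %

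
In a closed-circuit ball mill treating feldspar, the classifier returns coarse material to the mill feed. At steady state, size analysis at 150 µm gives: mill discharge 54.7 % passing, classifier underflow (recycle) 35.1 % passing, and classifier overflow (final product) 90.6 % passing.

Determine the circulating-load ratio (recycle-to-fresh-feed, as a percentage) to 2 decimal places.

CL = 183.16 %

Two-product formula at 150 µm:
d + r·d = r·u + o → r(d−u) = o−d
r = (90.6 − 54.7)/(54.7 − 35.1) = 35.9/19.6 = 1.8316
CL = 100·r = 183.16 %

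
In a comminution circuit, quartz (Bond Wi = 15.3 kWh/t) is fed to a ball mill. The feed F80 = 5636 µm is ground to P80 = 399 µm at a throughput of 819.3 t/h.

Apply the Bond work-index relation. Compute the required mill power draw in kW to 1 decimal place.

P = 4605.8 kW

W = 10·Wi·(P80^(-½) − F80^(-½))
W = 10·15.3·(1/√399 − 1/√5636) = 10·15.3·(0.036742) = 5.6216 kWh/t
P = W·T = 5.6216·819.3 = 4605.8 kW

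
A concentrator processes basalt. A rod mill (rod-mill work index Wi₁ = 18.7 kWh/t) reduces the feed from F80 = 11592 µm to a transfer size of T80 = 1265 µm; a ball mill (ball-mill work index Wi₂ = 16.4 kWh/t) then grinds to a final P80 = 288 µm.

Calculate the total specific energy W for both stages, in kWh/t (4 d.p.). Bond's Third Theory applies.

Bond: W = 10·Wi·(1/√P80 − 1/√F80)
Stage 1 (11592→1265 µm, Wi₁=18.7): W₁ = 10·18.7·(0.028116 − 0.009288) = 3.5209 kWh/t
Stage 2 (1265→288 µm, Wi₂=16.4): W₂ = 10·16.4·(0.058926 − 0.028116) = 5.0528 kWh/t
W = W₁ + W₂ = 3.5209 + 5.0528 = 8.5736 kWh/t

W = 8.5736 kWh/t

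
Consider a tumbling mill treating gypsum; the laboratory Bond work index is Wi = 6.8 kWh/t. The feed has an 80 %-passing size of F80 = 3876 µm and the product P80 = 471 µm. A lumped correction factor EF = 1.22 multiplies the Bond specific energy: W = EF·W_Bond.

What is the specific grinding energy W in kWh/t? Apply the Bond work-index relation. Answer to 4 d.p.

W = 2.4901 kWh/t

Bond:  W = 10 Wi (1/√P − 1/√F)
1/√471 = 0.046078;  1/√3876 = 0.016062
W = 10·6.8·(0.046078 − 0.016062) = 2.0410 kWh/t
With EF = 1.22: W = 2.0410·1.22 = 2.4901 kWh/t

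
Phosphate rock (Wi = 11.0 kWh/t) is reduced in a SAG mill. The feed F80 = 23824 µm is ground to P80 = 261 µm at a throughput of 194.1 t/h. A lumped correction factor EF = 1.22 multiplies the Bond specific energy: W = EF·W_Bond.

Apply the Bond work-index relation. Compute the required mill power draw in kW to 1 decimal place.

W = 10 Wi / √P80 − 10 Wi / √F80
W = 10·11.0·(1/√261 − 1/√23824) = 10·11.0·(0.055420) = 6.0962 kWh/t
W_actual = 1.22 × 6.0962 = 7.4373 kWh/t
Power = W × throughput = 7.4373 kWh/t × 194.1 t/h = 1443.6 kW

P = 1443.6 kW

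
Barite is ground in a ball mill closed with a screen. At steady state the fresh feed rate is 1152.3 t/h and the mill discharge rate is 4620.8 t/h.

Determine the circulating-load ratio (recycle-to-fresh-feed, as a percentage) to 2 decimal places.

CL = 301.01 %

Steady state: M = F + R.
R = M − F = 4620.8 − 1152.3 = 3468.5 t/h
CL = 100·R/F = 100·3468.5/1152.3 = 301.01 %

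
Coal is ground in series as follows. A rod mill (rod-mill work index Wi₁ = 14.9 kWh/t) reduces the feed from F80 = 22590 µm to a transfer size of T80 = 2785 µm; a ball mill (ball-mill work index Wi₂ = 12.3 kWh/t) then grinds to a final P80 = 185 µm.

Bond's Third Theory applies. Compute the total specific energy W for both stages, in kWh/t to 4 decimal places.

W = 8.5445 kWh/t

W_Bond = 10·Wi·(1/√P₈₀ − 1/√F₈₀)
Stage 1 (22590→2785 µm, Wi₁=14.9): W₁ = 10·14.9·(0.018949 − 0.006653) = 1.8321 kWh/t
Stage 2 (2785→185 µm, Wi₂=12.3): W₂ = 10·12.3·(0.073521 − 0.018949) = 6.7124 kWh/t
W = W₁ + W₂ = 1.8321 + 6.7124 = 8.5445 kWh/t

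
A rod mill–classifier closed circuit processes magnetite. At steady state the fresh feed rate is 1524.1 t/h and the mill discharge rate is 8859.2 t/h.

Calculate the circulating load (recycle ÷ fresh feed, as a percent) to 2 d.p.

CL = 481.27 %

Discharge = new feed + return, hence
R = M − F = 8859.2 − 1524.1 = 7335.1 t/h
CL = 100·R/F = 100·7335.1/1524.1 = 481.27 %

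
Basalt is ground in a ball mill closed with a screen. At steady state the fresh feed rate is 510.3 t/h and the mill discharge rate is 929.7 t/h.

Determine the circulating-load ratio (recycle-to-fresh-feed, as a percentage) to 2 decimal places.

Mill node: discharge = fresh + recycle.
R = M − F = 929.7 − 510.3 = 419.4 t/h
CL = 100·R/F = 100·419.4/510.3 = 82.19 %

CL = 82.19 %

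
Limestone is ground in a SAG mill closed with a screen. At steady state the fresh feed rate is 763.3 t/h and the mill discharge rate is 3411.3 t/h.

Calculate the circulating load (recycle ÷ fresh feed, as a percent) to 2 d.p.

CL = 346.91 %

Mill node: discharge = fresh + recycle.
R = M − F = 3411.3 − 763.3 = 2648.0 t/h
CL = 100·R/F = 100·2648.0/763.3 = 346.91 %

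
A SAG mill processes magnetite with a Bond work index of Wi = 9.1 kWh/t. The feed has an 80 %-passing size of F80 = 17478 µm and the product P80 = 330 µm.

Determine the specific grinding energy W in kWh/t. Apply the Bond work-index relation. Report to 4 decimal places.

W_Bond = 10·Wi·(1/√P₈₀ − 1/√F₈₀)
1/√330 = 0.055048;  1/√17478 = 0.007564
W = 10·9.1·(0.055048 − 0.007564) = 4.3211 kWh/t

W = 4.3211 kWh/t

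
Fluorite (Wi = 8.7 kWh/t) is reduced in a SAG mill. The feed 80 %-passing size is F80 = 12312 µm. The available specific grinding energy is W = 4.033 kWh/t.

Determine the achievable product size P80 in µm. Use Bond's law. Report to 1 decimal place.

W = 10·Wi·[P80^(−½) − F80^(−½)]
1/√P80 = 1/√F80 + W/(10·Wi)
  = 4.0330/(10·8.7) + 1/√12312 = 0.046356 + 0.009012 = 0.055369
P80 = (1/0.055369)² = 18.0608² = 326.19 µm

P80 = 326.2 µm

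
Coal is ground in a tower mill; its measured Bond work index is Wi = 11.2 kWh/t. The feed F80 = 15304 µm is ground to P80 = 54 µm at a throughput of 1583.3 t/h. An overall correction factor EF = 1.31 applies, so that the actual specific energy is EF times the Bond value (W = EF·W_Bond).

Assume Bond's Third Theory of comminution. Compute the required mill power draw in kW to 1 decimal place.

P = 29734.5 kW

W_Bond = 10·Wi·(1/√P₈₀ − 1/√F₈₀)
W = 10·11.2·(1/√54 − 1/√15304) = 10·11.2·(0.127999) = 14.3359 kWh/t
Corrected W = EF·W_Bond = 1.31·14.3359 = 18.7801 kWh/t
P_mill = W·ṁ = 18.7801·1583.3 = 29734.5 kW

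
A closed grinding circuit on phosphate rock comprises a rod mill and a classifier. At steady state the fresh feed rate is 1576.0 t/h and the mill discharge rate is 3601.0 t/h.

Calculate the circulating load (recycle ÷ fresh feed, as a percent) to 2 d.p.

CL = 128.49 %

Mill node: discharge = fresh + recycle.
R = M − F = 3601.0 − 1576.0 = 2025.0 t/h
CL = 100·R/F = 100·2025.0/1576.0 = 128.49 %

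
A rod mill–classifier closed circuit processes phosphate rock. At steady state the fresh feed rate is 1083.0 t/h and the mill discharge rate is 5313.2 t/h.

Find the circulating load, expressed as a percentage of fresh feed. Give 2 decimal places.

CL = 390.60 %

Mill node: discharge = fresh + recycle.
R = M − F = 5313.2 − 1083.0 = 4230.2 t/h
CL = 100·R/F = 100·4230.2/1083.0 = 390.60 %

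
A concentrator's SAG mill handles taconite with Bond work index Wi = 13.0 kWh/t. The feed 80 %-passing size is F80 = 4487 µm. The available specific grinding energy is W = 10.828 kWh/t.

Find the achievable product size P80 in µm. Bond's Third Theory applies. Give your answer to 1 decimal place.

P80 = 103.7 µm

Bond: W = 10·Wi·(1/√P80 − 1/√F80)
P80^-0.5 = F80^-0.5 + W/(10 Wi)
  = 10.8280/(10·13.0) + 1/√4487 = 0.083292 + 0.014929 = 0.098221
P80 = (1/0.098221)² = 10.1811² = 103.66 µm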